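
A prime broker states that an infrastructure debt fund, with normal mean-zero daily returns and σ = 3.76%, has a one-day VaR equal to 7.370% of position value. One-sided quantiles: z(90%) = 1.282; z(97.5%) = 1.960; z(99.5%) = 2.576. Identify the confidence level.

Implied z = VaR/σ = 7.370 / 3.76 = 1.960.
This matches z(97.5%) = 1.960.

97.5%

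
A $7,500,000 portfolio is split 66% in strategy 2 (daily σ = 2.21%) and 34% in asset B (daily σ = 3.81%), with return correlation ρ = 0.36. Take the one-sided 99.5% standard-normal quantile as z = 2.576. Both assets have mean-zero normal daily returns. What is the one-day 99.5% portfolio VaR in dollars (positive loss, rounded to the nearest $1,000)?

σ_p² = 0.66²·2.21² + 0.34²·3.81² + 2·0.36·0.66·0.34·2.21·3.81 = 5.1660 (%²).
σ_p = √5.1660 = 2.273%.
VaR = 2.576 × 2.273% = 5.855%; on $7,500,000 that is $439,125.

$439,000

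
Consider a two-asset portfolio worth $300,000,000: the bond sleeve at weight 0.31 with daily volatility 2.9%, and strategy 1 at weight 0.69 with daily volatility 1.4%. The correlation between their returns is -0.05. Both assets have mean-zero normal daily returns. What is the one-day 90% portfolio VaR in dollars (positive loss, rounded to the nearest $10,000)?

$4,950,000

σ_p² = 0.31²·2.9² + 0.69²·1.4² + 2·-0.05·0.31·0.69·2.9·1.4 = 1.6545 (%²).
σ_p = √1.6545 = 1.286%.
At 90%, z = 1.282.
VaR = 1.282 × 1.286% = 1.649%; on $300,000,000 that is $4,947,000.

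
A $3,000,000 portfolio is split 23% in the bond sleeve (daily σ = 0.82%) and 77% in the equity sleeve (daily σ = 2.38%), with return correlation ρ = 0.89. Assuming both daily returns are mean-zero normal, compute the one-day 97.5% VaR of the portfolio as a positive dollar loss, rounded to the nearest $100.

σ_p² = 0.23²·0.82² + 0.77²·2.38² + 2·0.89·0.23·0.77·0.82·2.38 = 4.0092 (%²).
σ_p = √4.0092 = 2.002%.
At 97.5%, z = 1.960.
VaR = 1.960 × 2.002% = 3.924%; on $3,000,000 that is $117,720.

$117,700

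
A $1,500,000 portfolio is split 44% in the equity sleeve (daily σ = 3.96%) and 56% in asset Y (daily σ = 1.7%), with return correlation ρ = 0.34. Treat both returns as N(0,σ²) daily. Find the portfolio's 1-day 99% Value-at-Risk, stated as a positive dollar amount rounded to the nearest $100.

$78,600

σ_p² = 0.44²·3.96² + 0.56²·1.7² + 2·0.34·0.44·0.56·3.96·1.7 = 5.0702 (%²).
σ_p = √5.0702 = 2.252%.
At 99%, z = 2.326.
VaR = 2.326 × 2.252% = 5.238%; on $1,500,000 that is $78,570.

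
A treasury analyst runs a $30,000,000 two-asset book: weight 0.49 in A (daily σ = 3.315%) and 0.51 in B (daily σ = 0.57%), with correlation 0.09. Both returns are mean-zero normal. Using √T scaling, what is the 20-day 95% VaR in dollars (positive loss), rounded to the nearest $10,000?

σ_p = √(0.49²·3.315² + 0.51²·0.57² + 2·0.09·0.49·0.51·3.315·0.57) = 1.676%.
σ_{20d} = 1.676% × √20 = 7.495%.
z(95%) = 1.645.
VaR = 1.645 × 7.495% = 12.329%; on $30,000,000 that is $3,698,700.

$3,700,000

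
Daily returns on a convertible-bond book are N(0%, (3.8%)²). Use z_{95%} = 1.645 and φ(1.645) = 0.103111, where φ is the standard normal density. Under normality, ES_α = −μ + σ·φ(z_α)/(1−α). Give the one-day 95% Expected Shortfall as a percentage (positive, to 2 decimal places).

Tail multiplier: φ(z)/(1−α) = 0.103111 / 0.05 = 2.062.
ES = 3.8% × 2.062 = 7.836%.

7.84%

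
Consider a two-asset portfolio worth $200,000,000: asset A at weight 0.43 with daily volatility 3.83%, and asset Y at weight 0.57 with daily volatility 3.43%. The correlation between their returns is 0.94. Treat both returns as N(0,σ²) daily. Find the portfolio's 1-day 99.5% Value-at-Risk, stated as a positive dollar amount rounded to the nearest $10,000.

$18,280,000

σ_p² = 0.43²·3.83² + 0.57²·3.43² + 2·0.94·0.43·0.57·3.83·3.43 = 12.5880 (%²).
σ_p = √12.5880 = 3.548%.
At 99.5%, z = 2.576.
VaR = 2.576 × 3.548% = 9.140%; on $200,000,000 that is $18,280,000.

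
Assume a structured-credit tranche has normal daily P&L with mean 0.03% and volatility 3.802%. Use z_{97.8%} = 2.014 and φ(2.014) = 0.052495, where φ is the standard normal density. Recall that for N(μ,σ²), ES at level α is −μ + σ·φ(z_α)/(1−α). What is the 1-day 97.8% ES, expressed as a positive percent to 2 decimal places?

9.04%

Tail multiplier: φ(z)/(1−α) = 0.052495 / 0.022 = 2.386.
ES = −(0.03%) + 3.802% × 2.386 = 9.042%.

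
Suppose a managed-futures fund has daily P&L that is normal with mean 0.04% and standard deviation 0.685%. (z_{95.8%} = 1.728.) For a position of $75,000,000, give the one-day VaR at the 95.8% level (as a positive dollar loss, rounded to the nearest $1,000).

VaR = −μ + z·σ = −(0.04%) + 1.728 × 0.685% = 1.144%.
On $75,000,000: 0.01144 × $75,000,000 = $858,000.

$858,000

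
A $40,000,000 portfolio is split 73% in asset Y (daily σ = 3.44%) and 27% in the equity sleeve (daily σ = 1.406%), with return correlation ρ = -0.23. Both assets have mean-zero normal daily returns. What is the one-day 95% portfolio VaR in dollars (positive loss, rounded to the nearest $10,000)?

$1,610,000

σ_p² = 0.73²·3.44² + 0.27²·1.406² + 2·-0.23·0.73·0.27·3.44·1.406 = 6.0117 (%²).
σ_p = √6.0117 = 2.452%.
At 95%, z = 1.645.
VaR = 1.645 × 2.452% = 4.034%; on $40,000,000 that is $1,613,600.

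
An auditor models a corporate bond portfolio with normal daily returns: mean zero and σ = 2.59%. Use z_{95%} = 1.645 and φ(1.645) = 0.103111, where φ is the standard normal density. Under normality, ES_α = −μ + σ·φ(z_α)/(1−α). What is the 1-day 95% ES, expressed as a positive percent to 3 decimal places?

Tail multiplier: φ(z)/(1−α) = 0.103111 / 0.05 = 2.062.
ES = 2.59% × 2.062 = 5.341%.

5.341%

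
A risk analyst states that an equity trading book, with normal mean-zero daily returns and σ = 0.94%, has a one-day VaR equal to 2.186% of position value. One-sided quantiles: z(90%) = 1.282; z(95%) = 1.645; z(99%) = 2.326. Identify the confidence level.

Implied z = VaR/σ = 2.186 / 0.94 = 2.326.
This matches z(99%) = 2.326.

99%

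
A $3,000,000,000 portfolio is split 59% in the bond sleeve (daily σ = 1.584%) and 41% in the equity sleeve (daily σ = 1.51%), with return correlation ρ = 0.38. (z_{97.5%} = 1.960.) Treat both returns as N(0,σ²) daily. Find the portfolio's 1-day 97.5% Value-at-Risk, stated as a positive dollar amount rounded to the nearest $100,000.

σ_p² = 0.59²·1.584² + 0.41²·1.51² + 2·0.38·0.59·0.41·1.584·1.51 = 1.6964 (%²).
σ_p = √1.6964 = 1.302%.
VaR = 1.960 × 1.302% = 2.552%; on $3,000,000,000 that is $76,560,000.

$76,600,000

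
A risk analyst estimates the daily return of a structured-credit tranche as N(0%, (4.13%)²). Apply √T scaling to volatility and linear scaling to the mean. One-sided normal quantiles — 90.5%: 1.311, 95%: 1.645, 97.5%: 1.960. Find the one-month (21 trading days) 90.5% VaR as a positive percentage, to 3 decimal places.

24.812%

σ_{21d} = 4.13% × √21 = 18.926%.
VaR = 1.311 × 18.926% = 24.812%.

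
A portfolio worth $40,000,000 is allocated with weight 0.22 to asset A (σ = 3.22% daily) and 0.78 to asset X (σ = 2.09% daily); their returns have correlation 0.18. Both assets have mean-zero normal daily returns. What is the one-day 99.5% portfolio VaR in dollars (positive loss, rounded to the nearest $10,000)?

σ_p² = 0.22²·3.22² + 0.78²·2.09² + 2·0.18·0.22·0.78·3.22·2.09 = 3.5751 (%²).
σ_p = √3.5751 = 1.891%.
At 99.5%, z = 2.576.
VaR = 2.576 × 1.891% = 4.871%; on $40,000,000 that is $1,948,400.

$1,950,000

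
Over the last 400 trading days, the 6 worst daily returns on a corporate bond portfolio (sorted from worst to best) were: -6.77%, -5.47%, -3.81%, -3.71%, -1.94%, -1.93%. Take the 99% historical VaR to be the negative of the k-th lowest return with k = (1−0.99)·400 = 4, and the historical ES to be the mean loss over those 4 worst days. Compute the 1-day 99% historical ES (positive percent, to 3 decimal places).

4.940%

The 4 worst returns sum to -19.76%.
ES = −(-19.76%) / 4 = 4.94% ≈ 4.940%.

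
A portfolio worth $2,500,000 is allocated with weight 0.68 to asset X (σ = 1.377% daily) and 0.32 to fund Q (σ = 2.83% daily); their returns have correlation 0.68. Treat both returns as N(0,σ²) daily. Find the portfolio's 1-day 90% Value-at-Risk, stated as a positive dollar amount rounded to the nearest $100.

σ_p² = 0.68²·1.377² + 0.32²·2.83² + 2·0.68·0.68·0.32·1.377·2.83 = 2.8501 (%²).
σ_p = √2.8501 = 1.688%.
At 90%, z = 1.282.
VaR = 1.282 × 1.688% = 2.164%; on $2,500,000 that is $54,100.

$54,100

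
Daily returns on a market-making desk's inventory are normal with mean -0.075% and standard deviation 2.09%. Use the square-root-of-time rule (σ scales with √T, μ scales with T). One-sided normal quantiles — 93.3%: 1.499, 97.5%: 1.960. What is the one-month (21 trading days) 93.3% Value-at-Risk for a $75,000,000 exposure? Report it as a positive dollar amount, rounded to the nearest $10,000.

$11,950,000

σ_{21d} = 2.09% × √21 = 9.578%; μ_{21d} = 21 × -0.075% = -1.575%.
VaR = −(-1.575%) + 1.499 × 9.578% = 15.932%.
On $75,000,000: 0.15932 × $75,000,000 = $11,949,000.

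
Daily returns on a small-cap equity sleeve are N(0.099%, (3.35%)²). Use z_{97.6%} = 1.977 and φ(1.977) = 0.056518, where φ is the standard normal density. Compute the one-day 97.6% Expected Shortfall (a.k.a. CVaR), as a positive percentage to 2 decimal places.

7.79%

Tail multiplier: φ(z)/(1−α) = 0.056518 / 0.024 = 2.355.
ES = −(0.099%) + 3.35% × 2.355 = 7.790%.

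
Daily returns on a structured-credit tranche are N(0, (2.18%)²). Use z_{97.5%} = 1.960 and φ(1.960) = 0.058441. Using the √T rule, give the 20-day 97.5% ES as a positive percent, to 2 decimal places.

22.79%

σ_{20d} = 2.18% × √20 = 9.749%.
ES multiplier = φ(z)/(1−α) = 0.058441/0.025 = 2.338.
ES = 9.749% × 2.338 = 22.793%.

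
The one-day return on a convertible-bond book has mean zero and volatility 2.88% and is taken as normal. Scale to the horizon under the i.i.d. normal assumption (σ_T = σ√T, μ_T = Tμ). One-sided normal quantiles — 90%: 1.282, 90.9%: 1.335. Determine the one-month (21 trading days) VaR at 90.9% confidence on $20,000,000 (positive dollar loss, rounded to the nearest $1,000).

$3,524,000

σ_{21d} = 2.88% × √21 = 13.198%.
VaR = 1.335 × 13.198% = 17.619%.
On $20,000,000: 0.17619 × $20,000,000 = $3,523,800.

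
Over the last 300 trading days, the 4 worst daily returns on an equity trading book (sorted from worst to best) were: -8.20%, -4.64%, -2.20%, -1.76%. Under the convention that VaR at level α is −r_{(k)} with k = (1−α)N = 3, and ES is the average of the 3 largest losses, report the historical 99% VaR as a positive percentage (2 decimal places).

2.20%

k = 3; the 3rd lowest return is -2.20%, so VaR = 2.20%.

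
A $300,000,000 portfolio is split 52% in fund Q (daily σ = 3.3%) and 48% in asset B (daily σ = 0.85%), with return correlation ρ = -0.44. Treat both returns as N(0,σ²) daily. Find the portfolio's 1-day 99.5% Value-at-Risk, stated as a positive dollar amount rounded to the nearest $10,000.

$12,210,000

σ_p² = 0.52²·3.3² + 0.48²·0.85² + 2·-0.44·0.52·0.48·3.3·0.85 = 2.4950 (%²).
σ_p = √2.4950 = 1.580%.
At 99.5%, z = 2.576.
VaR = 2.576 × 1.580% = 4.070%; on $300,000,000 that is $12,210,000.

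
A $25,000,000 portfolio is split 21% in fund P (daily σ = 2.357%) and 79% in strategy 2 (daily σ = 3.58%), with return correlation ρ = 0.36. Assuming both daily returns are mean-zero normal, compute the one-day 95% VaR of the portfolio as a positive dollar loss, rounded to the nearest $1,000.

$1,251,000

σ_p² = 0.21²·2.357² + 0.79²·3.58² + 2·0.36·0.21·0.79·2.357·3.58 = 9.2516 (%²).
σ_p = √9.2516 = 3.042%.
At 95%, z = 1.645.
VaR = 1.645 × 3.042% = 5.004%; on $25,000,000 that is $1,251,000.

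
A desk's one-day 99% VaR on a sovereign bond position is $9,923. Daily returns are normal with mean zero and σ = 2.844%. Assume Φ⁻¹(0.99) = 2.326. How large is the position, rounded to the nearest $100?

VaR as a fraction of value: z·σ = 2.326 × 2.844% = 6.61514%.
Position = $9,923 / 0.0661514 = $150,004.

$150,000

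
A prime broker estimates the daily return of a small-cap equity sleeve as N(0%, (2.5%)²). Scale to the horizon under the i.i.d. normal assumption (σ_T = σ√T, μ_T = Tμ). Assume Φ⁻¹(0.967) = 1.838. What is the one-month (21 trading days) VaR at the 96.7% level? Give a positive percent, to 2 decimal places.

σ_{21d} = 2.5% × √21 = 11.456%.
VaR = 1.838 × 11.456% = 21.056%.

21.06%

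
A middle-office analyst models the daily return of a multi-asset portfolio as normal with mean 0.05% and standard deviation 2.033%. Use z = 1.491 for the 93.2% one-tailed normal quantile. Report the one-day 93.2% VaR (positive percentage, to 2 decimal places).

VaR = −μ + z·σ = −(0.05%) + 1.491 × 2.033% = 2.981%.

2.98%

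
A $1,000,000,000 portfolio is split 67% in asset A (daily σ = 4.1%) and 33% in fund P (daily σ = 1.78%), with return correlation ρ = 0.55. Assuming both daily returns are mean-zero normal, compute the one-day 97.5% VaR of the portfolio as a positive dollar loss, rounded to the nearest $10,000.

$60,940,000

σ_p² = 0.67²·4.1² + 0.33²·1.78² + 2·0.55·0.67·0.33·4.1·1.78 = 9.6660 (%²).
σ_p = √9.6660 = 3.109%.
At 97.5%, z = 1.960.
VaR = 1.960 × 3.109% = 6.094%; on $1,000,000,000 that is $60,940,000.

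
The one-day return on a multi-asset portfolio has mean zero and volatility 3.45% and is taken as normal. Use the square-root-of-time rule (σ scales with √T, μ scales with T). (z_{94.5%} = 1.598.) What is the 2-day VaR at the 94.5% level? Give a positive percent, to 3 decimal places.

7.797%

σ_{2d} = 3.45% × √2 = 4.879%.
VaR = 1.598 × 4.879% = 7.797%.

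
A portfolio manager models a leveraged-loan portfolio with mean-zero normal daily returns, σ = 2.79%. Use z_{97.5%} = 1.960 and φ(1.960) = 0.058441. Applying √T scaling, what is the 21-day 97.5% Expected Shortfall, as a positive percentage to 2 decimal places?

σ_{21d} = 2.79% × √21 = 12.785%.
ES multiplier = φ(z)/(1−α) = 0.058441/0.025 = 2.338.
ES = 12.785% × 2.338 = 29.891%.

29.89%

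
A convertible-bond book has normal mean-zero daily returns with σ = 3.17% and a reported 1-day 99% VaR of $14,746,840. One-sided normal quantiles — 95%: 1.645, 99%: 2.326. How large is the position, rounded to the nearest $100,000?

$200,000,000

VaR as a fraction of value: z·σ = 2.326 × 3.17% = 7.37342%.
Position = $14,746,840 / 0.0737342 = $200,000,000.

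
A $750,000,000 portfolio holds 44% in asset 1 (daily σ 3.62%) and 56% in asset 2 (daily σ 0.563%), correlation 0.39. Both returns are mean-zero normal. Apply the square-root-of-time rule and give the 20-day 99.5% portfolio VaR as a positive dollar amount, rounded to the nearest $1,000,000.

$150,000,000

σ_p = √(0.44²·3.62² + 0.56²·0.563² + 2·0.39·0.44·0.56·3.62·0.563) = 1.740%.
σ_{20d} = 1.740% × √20 = 7.782%.
z(99.5%) = 2.576.
VaR = 2.576 × 7.782% = 20.046%; on $750,000,000 that is $150,345,000.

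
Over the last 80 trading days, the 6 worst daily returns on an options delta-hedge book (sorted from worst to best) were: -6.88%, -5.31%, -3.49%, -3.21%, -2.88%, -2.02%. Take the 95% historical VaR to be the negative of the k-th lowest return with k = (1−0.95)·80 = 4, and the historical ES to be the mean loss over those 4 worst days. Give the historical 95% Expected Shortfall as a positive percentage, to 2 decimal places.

The 4 worst returns sum to -18.89%.
ES = −(-18.89%) / 4 = 4.7225% ≈ 4.72%.

4.72%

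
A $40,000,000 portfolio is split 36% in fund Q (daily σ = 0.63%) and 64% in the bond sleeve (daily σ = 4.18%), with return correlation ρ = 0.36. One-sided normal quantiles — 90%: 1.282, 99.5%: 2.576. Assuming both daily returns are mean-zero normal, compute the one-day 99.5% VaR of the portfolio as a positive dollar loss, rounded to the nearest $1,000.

$2,849,000

σ_p² = 0.36²·0.63² + 0.64²·4.18² + 2·0.36·0.36·0.64·0.63·4.18 = 7.6450 (%²).
σ_p = √7.6450 = 2.765%.
VaR = 2.576 × 2.765% = 7.123%; on $40,000,000 that is $2,849,200.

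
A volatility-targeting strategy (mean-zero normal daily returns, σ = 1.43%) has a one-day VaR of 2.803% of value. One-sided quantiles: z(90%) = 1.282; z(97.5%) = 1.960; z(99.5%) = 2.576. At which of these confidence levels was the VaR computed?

Implied z = VaR/σ = 2.803 / 1.43 = 1.960.
This matches z(97.5%) = 1.960.

97.5%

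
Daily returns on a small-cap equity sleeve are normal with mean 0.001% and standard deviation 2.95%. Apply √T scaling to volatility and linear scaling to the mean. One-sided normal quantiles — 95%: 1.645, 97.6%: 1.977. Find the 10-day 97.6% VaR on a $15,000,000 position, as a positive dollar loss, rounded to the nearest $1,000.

$2,765,000

σ_{10d} = 2.95% × √10 = 9.329%; μ_{10d} = 10 × 0.001% = 0.010%.
VaR = −(0.010%) + 1.977 × 9.329% = 18.433%.
On $15,000,000: 0.18433 × $15,000,000 = $2,764,950.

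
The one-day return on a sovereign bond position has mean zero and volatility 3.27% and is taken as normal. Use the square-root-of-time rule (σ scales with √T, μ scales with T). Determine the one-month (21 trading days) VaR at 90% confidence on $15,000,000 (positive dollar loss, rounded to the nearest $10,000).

$2,880,000

At 90%, z = 1.282.
σ_{21d} = 3.27% × √21 = 14.985%.
VaR = 1.282 × 14.985% = 19.211%.
On $15,000,000: 0.19211 × $15,000,000 = $2,881,650.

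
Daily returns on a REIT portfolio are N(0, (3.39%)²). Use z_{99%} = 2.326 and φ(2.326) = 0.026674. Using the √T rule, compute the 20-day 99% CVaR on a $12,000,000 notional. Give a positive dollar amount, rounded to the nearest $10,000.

$4,850,000

σ_{20d} = 3.39% × √20 = 15.161%.
ES multiplier = φ(z)/(1−α) = 0.026674/0.01 = 2.667.
ES = 15.161% × 2.667 = 40.434%; on $12,000,000: $4,852,080.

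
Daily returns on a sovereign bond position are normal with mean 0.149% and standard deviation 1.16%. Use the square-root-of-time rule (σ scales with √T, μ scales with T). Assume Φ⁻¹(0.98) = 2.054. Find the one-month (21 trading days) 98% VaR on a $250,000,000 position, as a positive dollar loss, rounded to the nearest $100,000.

$19,500,000

σ_{21d} = 1.16% × √21 = 5.316%; μ_{21d} = 21 × 0.149% = 3.129%.
VaR = −(3.129%) + 2.054 × 5.316% = 7.790%.
On $250,000,000: 0.07790 × $250,000,000 = $19,475,000.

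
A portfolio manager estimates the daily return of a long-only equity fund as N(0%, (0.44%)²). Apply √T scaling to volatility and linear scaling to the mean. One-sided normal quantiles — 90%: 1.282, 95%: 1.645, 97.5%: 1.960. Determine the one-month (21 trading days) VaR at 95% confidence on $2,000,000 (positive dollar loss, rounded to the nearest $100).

$66,300

σ_{21d} = 0.44% × √21 = 2.016%.
VaR = 1.645 × 2.016% = 3.316%.
On $2,000,000: 0.03316 × $2,000,000 = $66,320.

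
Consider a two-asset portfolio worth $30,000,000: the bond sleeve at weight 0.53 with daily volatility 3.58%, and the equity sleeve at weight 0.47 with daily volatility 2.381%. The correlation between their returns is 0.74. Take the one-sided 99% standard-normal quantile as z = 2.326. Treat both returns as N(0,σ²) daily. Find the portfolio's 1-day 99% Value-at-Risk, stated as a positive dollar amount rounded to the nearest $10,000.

$1,970,000

σ_p² = 0.53²·3.58² + 0.47²·2.381² + 2·0.74·0.53·0.47·3.58·2.381 = 7.9950 (%²).
σ_p = √7.9950 = 2.828%.
VaR = 2.326 × 2.828% = 6.578%; on $30,000,000 that is $1,973,400.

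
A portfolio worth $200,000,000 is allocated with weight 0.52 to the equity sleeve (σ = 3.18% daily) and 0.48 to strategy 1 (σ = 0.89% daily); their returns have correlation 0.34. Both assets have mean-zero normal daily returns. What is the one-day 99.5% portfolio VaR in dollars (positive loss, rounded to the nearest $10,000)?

σ_p² = 0.52²·3.18² + 0.48²·0.89² + 2·0.34·0.52·0.48·3.18·0.89 = 3.3973 (%²).
σ_p = √3.3973 = 1.843%.
At 99.5%, z = 2.576.
VaR = 2.576 × 1.843% = 4.748%; on $200,000,000 that is $9,496,000.

$9,500,000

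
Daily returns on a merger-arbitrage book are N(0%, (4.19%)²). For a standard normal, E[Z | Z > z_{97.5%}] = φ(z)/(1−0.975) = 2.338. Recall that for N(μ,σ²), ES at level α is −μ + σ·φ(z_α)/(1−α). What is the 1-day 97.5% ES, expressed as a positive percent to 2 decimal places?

9.80%

ES = 4.19% × 2.338 = 9.796%.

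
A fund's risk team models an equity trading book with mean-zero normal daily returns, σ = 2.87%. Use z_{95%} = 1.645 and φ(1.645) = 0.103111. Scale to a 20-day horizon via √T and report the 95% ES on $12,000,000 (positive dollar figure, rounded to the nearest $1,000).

$3,176,000

σ_{20d} = 2.87% × √20 = 12.835%.
ES multiplier = φ(z)/(1−α) = 0.103111/0.05 = 2.062.
ES = 12.835% × 2.062 = 26.466%; on $12,000,000: $3,175,920.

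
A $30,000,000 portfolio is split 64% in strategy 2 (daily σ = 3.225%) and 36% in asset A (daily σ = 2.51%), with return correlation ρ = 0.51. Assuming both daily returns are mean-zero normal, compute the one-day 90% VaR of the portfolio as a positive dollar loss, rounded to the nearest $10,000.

$1,020,000

σ_p² = 0.64²·3.225² + 0.36²·2.51² + 2·0.51·0.64·0.36·3.225·2.51 = 6.9789 (%²).
σ_p = √6.9789 = 2.642%.
At 90%, z = 1.282.
VaR = 1.282 × 2.642% = 3.387%; on $30,000,000 that is $1,016,100.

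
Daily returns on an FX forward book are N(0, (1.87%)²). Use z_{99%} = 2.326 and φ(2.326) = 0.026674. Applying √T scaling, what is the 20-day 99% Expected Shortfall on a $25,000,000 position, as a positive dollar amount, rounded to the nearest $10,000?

$5,580,000

σ_{20d} = 1.87% × √20 = 8.363%.
ES multiplier = φ(z)/(1−α) = 0.026674/0.01 = 2.667.
ES = 8.363% × 2.667 = 22.304%; on $25,000,000: $5,576,000.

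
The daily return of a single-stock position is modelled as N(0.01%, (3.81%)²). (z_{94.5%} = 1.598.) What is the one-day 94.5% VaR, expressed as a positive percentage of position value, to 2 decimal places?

6.08%

VaR = −μ + z·σ = −(0.01%) + 1.598 × 3.81% = 6.078%.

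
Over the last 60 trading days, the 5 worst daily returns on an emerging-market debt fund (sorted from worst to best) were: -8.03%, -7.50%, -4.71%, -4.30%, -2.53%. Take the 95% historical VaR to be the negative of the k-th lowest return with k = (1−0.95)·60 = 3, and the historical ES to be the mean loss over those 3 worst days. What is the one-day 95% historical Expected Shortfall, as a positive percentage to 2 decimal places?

6.75%

The 3 worst returns sum to -20.24%.
ES = −(-20.24%) / 3 = 6.7466…% ≈ 6.75%.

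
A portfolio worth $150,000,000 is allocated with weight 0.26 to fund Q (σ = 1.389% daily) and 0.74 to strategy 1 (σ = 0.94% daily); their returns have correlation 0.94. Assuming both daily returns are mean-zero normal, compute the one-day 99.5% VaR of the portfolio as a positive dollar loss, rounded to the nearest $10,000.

σ_p² = 0.26²·1.389² + 0.74²·0.94² + 2·0.94·0.26·0.74·1.389·0.94 = 1.0866 (%²).
σ_p = √1.0866 = 1.042%.
At 99.5%, z = 2.576.
VaR = 2.576 × 1.042% = 2.684%; on $150,000,000 that is $4,026,000.

$4,030,000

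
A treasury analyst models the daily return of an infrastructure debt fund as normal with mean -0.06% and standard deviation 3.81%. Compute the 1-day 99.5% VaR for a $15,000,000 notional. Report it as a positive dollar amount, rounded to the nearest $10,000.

At 99.5% one-sided, z = 2.576.
VaR = −μ + z·σ = −(-0.06%) + 2.576 × 3.81% = 9.875%.
On $15,000,000: 0.09875 × $15,000,000 = $1,481,250.

$1,480,000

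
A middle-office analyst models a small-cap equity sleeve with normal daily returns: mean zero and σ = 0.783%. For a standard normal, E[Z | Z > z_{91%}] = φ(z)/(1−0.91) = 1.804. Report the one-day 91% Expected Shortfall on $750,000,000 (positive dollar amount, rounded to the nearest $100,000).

$10,600,000

ES = 0.783% × 1.804 = 1.413%.
On $750,000,000: 0.01413 × $750,000,000 = $10,597,500.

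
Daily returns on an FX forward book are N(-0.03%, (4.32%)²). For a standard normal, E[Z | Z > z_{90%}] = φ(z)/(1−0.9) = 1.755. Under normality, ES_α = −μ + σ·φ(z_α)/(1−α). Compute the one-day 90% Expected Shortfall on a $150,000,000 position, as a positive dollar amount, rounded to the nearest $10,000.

$11,420,000

ES = −(-0.03%) + 4.32% × 1.755 = 7.612%.
On $150,000,000: 0.07612 × $150,000,000 = $11,418,000.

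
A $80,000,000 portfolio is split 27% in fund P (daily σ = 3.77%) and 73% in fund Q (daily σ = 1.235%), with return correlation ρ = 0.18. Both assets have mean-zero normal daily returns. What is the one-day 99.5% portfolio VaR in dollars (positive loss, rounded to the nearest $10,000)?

σ_p² = 0.27²·3.77² + 0.73²·1.235² + 2·0.18·0.27·0.73·3.77·1.235 = 2.1793 (%²).
σ_p = √2.1793 = 1.476%.
At 99.5%, z = 2.576.
VaR = 2.576 × 1.476% = 3.802%; on $80,000,000 that is $3,041,600.

$3,040,000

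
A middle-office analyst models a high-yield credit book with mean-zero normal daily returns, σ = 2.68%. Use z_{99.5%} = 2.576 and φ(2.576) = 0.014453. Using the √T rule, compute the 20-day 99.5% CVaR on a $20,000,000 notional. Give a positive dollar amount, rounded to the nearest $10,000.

$6,930,000

σ_{20d} = 2.68% × √20 = 11.985%.
ES multiplier = φ(z)/(1−α) = 0.014453/0.005 = 2.891.
ES = 11.985% × 2.891 = 34.649%; on $20,000,000: $6,929,800.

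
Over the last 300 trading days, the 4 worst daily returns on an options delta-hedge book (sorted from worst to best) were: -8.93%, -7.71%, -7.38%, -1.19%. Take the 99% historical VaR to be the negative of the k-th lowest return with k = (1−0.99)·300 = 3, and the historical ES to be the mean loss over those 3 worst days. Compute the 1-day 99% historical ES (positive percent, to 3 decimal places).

The 3 worst returns sum to -24.02%.
ES = −(-24.02%) / 3 = 8.0066…% ≈ 8.007%.

8.007%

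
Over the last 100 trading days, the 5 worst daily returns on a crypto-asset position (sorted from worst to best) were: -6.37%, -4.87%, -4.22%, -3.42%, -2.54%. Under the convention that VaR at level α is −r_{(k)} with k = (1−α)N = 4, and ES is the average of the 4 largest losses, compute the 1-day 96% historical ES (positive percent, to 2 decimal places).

The 4 worst returns sum to -18.88%.
ES = −(-18.88%) / 4 = 4.72%.

4.72%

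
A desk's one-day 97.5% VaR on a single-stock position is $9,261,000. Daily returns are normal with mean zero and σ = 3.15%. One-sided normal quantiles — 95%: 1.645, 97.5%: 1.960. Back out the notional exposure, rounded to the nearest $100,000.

$150,000,000

VaR as a fraction of value: z·σ = 1.960 × 3.15% = 6.174%.
Position = $9,261,000 / 0.06174 = $150,000,000.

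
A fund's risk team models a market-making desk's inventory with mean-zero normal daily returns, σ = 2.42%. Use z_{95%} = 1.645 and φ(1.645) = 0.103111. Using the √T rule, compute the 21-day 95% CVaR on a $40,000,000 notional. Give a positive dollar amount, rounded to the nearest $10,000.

σ_{21d} = 2.42% × √21 = 11.090%.
ES multiplier = φ(z)/(1−α) = 0.103111/0.05 = 2.062.
ES = 11.090% × 2.062 = 22.868%; on $40,000,000: $9,147,200.

$9,150,000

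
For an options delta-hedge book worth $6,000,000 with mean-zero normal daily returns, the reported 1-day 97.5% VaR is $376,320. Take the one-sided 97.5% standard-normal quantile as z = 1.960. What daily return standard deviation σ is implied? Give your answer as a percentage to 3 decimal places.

VaR as a fraction: $376,320 / $6,000,000 = 6.272%.
σ = VaR / z = 6.272% / 1.960 = 3.200%.

3.200%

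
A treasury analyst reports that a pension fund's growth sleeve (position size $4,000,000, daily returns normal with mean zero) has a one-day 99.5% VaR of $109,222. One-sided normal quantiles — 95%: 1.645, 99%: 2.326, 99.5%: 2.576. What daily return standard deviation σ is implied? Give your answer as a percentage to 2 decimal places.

1.06%

VaR as a fraction: $109,222 / $4,000,000 = 2.731%.
σ = VaR / z = 2.731% / 2.576 = 1.060%.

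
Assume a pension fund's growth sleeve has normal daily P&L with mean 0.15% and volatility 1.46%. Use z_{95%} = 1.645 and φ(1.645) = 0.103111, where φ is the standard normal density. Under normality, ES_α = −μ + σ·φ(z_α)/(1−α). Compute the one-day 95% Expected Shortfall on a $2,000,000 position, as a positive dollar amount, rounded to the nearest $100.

$57,200

Tail multiplier: φ(z)/(1−α) = 0.103111 / 0.05 = 2.062.
ES = −(0.15%) + 1.46% × 2.062 = 2.861%.
On $2,000,000: 0.02861 × $2,000,000 = $57,220.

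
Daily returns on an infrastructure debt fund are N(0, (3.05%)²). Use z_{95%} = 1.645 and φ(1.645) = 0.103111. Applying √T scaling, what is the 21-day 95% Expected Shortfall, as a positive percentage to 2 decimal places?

σ_{21d} = 3.05% × √21 = 13.977%.
ES multiplier = φ(z)/(1−α) = 0.103111/0.05 = 2.062.
ES = 13.977% × 2.062 = 28.821%.

28.82%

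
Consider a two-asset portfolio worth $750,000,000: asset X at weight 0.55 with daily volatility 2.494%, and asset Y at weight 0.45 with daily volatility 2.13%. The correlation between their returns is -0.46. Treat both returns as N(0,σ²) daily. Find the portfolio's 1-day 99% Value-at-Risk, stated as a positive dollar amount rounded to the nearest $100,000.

σ_p² = 0.55²·2.494² + 0.45²·2.13² + 2·-0.46·0.55·0.45·2.494·2.13 = 1.5907 (%²).
σ_p = √1.5907 = 1.261%.
At 99%, z = 2.326.
VaR = 2.326 × 1.261% = 2.933%; on $750,000,000 that is $21,997,500.

$22,000,000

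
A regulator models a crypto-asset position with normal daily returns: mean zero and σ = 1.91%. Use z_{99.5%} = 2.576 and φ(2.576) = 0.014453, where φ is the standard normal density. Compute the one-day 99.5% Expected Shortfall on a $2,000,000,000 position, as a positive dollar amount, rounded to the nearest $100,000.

$110,400,000

Tail multiplier: φ(z)/(1−α) = 0.014453 / 0.005 = 2.891.
ES = 1.91% × 2.891 = 5.522%.
On $2,000,000,000: 0.05522 × $2,000,000,000 = $110,440,000.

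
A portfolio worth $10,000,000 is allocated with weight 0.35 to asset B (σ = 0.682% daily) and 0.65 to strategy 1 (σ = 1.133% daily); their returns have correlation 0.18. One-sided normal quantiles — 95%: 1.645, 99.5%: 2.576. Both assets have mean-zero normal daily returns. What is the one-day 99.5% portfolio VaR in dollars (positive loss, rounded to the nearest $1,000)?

σ_p² = 0.35²·0.682² + 0.65²·1.133² + 2·0.18·0.35·0.65·0.682·1.133 = 0.6626 (%²).
σ_p = √0.6626 = 0.814%.
VaR = 2.576 × 0.814% = 2.097%; on $10,000,000 that is $209,700.

$210,000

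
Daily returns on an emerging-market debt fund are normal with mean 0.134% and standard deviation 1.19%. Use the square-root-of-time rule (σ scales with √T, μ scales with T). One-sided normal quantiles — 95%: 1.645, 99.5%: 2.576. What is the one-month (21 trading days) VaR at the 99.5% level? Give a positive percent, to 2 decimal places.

σ_{21d} = 1.19% × √21 = 5.453%; μ_{21d} = 21 × 0.134% = 2.814%.
VaR = −(2.814%) + 2.576 × 5.453% = 11.233%.

11.23%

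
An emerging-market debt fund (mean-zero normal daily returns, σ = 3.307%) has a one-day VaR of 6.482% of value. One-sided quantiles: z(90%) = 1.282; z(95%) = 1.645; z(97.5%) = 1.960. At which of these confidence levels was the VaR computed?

97.5%

Implied z = VaR/σ = 6.482 / 3.307 = 1.960.
This matches z(97.5%) = 1.960.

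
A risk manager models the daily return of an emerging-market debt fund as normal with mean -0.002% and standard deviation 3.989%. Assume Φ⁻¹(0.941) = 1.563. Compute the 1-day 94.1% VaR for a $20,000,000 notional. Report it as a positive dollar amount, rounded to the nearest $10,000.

VaR = −μ + z·σ = −(-0.002%) + 1.563 × 3.989% = 6.237%.
On $20,000,000: 0.06237 × $20,000,000 = $1,247,400.

$1,250,000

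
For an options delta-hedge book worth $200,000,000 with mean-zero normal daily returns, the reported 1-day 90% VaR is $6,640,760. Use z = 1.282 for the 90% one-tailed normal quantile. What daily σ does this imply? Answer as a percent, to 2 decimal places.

2.59%

VaR as a fraction: $6,640,760 / $200,000,000 = 3.320%.
σ = VaR / z = 3.320% / 1.282 = 2.590%.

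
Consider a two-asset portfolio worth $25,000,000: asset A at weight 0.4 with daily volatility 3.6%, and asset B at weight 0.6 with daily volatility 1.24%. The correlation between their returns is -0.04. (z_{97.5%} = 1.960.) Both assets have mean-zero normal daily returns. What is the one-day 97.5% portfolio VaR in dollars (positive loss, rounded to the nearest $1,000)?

$781,000

σ_p² = 0.4²·3.6² + 0.6²·1.24² + 2·-0.04·0.4·0.6·3.6·1.24 = 2.5414 (%²).
σ_p = √2.5414 = 1.594%.
VaR = 1.960 × 1.594% = 3.124%; on $25,000,000 that is $781,000.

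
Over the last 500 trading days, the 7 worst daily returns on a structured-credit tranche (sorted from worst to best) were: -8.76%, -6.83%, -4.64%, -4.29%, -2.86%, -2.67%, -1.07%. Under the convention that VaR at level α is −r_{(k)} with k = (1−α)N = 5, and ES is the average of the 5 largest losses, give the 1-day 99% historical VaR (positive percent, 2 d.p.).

2.86%

k = 5; the 5th lowest return is -2.86%, so VaR = 2.86%.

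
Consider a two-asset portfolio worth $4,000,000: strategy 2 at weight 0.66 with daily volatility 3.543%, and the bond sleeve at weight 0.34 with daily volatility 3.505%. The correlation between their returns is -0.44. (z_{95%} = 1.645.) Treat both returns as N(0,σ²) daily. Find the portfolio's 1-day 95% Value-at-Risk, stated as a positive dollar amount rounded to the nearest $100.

$138,600

σ_p² = 0.66²·3.543² + 0.34²·3.505² + 2·-0.44·0.66·0.34·3.543·3.505 = 4.4359 (%²).
σ_p = √4.4359 = 2.106%.
VaR = 1.645 × 2.106% = 3.464%; on $4,000,000 that is $138,560.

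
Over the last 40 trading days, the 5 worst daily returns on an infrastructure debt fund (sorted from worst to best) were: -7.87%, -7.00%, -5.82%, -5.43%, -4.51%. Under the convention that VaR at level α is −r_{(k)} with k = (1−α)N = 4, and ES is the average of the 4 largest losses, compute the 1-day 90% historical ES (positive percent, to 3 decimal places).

The 4 worst returns sum to -26.12%.
ES = −(-26.12%) / 4 = 6.53% ≈ 6.530%.

6.530%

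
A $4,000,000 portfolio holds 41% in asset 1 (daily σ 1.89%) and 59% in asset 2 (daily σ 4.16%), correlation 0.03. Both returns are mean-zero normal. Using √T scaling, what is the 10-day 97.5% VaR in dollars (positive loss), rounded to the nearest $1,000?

σ_p = √(0.41²·1.89² + 0.59²·4.16² + 2·0.03·0.41·0.59·1.89·4.16) = 2.596%.
σ_{10d} = 2.596% × √10 = 8.209%.
z(97.5%) = 1.960.
VaR = 1.960 × 8.209% = 16.090%; on $4,000,000 that is $643,600.

$644,000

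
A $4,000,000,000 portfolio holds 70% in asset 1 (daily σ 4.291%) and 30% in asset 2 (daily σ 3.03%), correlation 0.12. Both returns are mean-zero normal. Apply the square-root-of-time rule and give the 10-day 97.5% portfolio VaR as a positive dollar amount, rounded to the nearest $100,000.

σ_p = √(0.7²·4.291² + 0.3²·3.03² + 2·0.12·0.7·0.3·4.291·3.03) = 3.241%.
σ_{10d} = 3.241% × √10 = 10.249%.
z(97.5%) = 1.960.
VaR = 1.960 × 10.249% = 20.088%; on $4,000,000,000 that is $803,520,000.

$803,500,000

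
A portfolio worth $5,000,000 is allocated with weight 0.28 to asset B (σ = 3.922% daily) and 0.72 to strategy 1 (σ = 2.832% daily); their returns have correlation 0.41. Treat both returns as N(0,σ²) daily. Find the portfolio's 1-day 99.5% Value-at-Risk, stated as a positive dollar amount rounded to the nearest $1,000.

$346,000

σ_p² = 0.28²·3.922² + 0.72²·2.832² + 2·0.41·0.28·0.72·3.922·2.832 = 7.1998 (%²).
σ_p = √7.1998 = 2.683%.
At 99.5%, z = 2.576.
VaR = 2.576 × 2.683% = 6.911%; on $5,000,000 that is $345,550.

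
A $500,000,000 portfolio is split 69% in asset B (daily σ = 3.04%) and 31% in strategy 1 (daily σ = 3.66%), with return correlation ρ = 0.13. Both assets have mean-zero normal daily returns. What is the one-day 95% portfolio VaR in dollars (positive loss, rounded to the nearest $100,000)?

$20,700,000

σ_p² = 0.69²·3.04² + 0.31²·3.66² + 2·0.13·0.69·0.31·3.04·3.66 = 6.3060 (%²).
σ_p = √6.3060 = 2.511%.
At 95%, z = 1.645.
VaR = 1.645 × 2.511% = 4.131%; on $500,000,000 that is $20,655,000.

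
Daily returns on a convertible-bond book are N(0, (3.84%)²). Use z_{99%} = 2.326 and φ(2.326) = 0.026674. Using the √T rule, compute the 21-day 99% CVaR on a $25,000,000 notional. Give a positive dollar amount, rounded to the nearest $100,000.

$11,700,000

σ_{21d} = 3.84% × √21 = 17.597%.
ES multiplier = φ(z)/(1−α) = 0.026674/0.01 = 2.667.
ES = 17.597% × 2.667 = 46.931%; on $25,000,000: $11,732,750.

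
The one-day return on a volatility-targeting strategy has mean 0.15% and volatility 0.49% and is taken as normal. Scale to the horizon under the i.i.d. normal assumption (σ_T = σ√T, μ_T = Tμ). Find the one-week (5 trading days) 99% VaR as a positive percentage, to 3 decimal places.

At 99%, z = 2.326.
σ_{5d} = 0.49% × √5 = 1.096%; μ_{5d} = 5 × 0.15% = 0.750%.
VaR = −(0.750%) + 2.326 × 1.096% = 1.799%.

1.799%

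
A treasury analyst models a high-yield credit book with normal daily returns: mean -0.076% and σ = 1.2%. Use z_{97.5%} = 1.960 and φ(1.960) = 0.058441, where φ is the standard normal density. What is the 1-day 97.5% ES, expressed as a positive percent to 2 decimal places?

Tail multiplier: φ(z)/(1−α) = 0.058441 / 0.025 = 2.338.
ES = −(-0.076%) + 1.2% × 2.338 = 2.882%.

2.88%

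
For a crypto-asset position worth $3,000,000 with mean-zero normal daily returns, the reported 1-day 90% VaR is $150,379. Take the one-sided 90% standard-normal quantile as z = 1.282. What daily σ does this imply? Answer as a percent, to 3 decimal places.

3.910%

VaR as a fraction: $150,379 / $3,000,000 = 5.013%.
σ = VaR / z = 5.013% / 1.282 = 3.910%.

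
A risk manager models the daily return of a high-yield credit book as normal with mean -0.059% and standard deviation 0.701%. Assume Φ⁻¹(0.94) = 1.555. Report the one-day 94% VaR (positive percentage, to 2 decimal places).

1.15%

VaR = −μ + z·σ = −(-0.059%) + 1.555 × 0.701% = 1.149%.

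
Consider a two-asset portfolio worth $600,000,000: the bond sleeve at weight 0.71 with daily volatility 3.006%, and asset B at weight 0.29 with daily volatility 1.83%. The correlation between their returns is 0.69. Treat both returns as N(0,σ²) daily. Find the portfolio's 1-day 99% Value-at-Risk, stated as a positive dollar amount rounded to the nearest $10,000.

σ_p² = 0.71²·3.006² + 0.29²·1.83² + 2·0.69·0.71·0.29·3.006·1.83 = 6.3998 (%²).
σ_p = √6.3998 = 2.530%.
At 99%, z = 2.326.
VaR = 2.326 × 2.530% = 5.885%; on $600,000,000 that is $35,310,000.

$35,310,000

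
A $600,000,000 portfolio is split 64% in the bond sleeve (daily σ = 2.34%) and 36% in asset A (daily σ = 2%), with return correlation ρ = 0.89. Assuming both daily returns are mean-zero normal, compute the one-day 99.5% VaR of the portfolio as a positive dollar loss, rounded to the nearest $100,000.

σ_p² = 0.64²·2.34² + 0.36²·2² + 2·0.89·0.64·0.36·2.34·2 = 4.6805 (%²).
σ_p = √4.6805 = 2.163%.
At 99.5%, z = 2.576.
VaR = 2.576 × 2.163% = 5.572%; on $600,000,000 that is $33,432,000.

$33,400,000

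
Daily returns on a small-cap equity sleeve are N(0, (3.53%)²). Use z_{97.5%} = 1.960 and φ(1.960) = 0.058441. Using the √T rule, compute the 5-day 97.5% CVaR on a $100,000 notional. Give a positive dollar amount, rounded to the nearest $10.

σ_{5d} = 3.53% × √5 = 7.893%.
ES multiplier = φ(z)/(1−α) = 0.058441/0.025 = 2.338.
ES = 7.893% × 2.338 = 18.454%; on $100,000: $18,454.

$18,450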